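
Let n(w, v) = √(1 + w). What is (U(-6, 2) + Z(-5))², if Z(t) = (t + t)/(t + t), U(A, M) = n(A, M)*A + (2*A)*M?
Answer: 349 + 276*I*√5 ≈ 349.0 + 617.15*I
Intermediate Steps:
U(A, M) = A*√(1 + A) + 2*A*M (U(A, M) = √(1 + A)*A + (2*A)*M = A*√(1 + A) + 2*A*M)
Z(t) = 1 (Z(t) = (2*t)/((2*t)) = (2*t)*(1/(2*t)) = 1)
(U(-6, 2) + Z(-5))² = (-6*(√(1 - 6) + 2*2) + 1)² = (-6*(√(-5) + 4) + 1)² = (-6*(I*√5 + 4) + 1)² = (-6*(4 + I*√5) + 1)² = ((-24 - 6*I*√5) + 1)² = (-23 - 6*I*√5)²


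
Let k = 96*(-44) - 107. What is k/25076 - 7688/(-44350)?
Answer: 352219/556060300 ≈ 0.00063342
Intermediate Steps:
k = -4331 (k = -4224 - 107 = -4331)
k/25076 - 7688/(-44350) = -4331/25076 - 7688/(-44350) = -4331*1/25076 - 7688*(-1/44350) = -4331/25076 + 3844/22175 = 352219/556060300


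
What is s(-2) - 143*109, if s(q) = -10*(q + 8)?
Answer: -15647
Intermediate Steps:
s(q) = -80 - 10*q (s(q) = -10*(8 + q) = -80 - 10*q)
s(-2) - 143*109 = (-80 - 10*(-2)) - 143*109 = (-80 + 20) - 15587 = -60 - 15587 = -15647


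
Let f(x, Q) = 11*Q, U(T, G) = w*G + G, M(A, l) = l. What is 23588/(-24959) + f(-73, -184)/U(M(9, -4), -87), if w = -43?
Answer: -68353784/45600093 ≈ -1.4990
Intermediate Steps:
U(T, G) = -42*G (U(T, G) = -43*G + G = -42*G)
23588/(-24959) + f(-73, -184)/U(M(9, -4), -87) = 23588/(-24959) + (11*(-184))/((-42*(-87))) = 23588*(-1/24959) - 2024/3654 = -23588/24959 - 2024*1/3654 = -23588/24959 - 1012/1827 = -68353784/45600093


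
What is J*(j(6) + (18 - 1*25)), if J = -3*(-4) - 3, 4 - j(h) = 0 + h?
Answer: -81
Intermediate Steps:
j(h) = 4 - h (j(h) = 4 - (0 + h) = 4 - h)
J = 9 (J = 12 - 3 = 9)
J*(j(6) + (18 - 1*25)) = 9*((4 - 1*6) + (18 - 1*25)) = 9*((4 - 6) + (18 - 25)) = 9*(-2 - 7) = 9*(-9) = -81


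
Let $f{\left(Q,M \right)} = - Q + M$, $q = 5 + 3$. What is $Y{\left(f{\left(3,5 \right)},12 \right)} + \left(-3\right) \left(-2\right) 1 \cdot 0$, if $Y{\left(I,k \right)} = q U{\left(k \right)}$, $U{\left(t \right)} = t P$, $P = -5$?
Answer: $-480$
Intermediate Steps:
$q = 8$
$f{\left(Q,M \right)} = M - Q$
$U{\left(t \right)} = - 5 t$ ($U{\left(t \right)} = t \left(-5\right) = - 5 t$)
$Y{\left(I,k \right)} = - 40 k$ ($Y{\left(I,k \right)} = 8 \left(- 5 k\right) = - 40 k$)
$Y{\left(f{\left(3,5 \right)},12 \right)} + \left(-3\right) \left(-2\right) 1 \cdot 0 = \left(-40\right) 12 + \left(-3\right) \left(-2\right) 1 \cdot 0 = -480 + 6 \cdot 1 \cdot 0 = -480 + 6 \cdot 0 = -480 + 0 = -480$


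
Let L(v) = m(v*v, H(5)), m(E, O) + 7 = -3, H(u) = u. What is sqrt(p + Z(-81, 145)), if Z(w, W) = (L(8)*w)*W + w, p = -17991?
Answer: 3*sqrt(11042) ≈ 315.24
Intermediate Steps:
m(E, O) = -10 (m(E, O) = -7 - 3 = -10)
L(v) = -10
Z(w, W) = w - 10*W*w (Z(w, W) = (-10*w)*W + w = -10*W*w + w = w - 10*W*w)
sqrt(p + Z(-81, 145)) = sqrt(-17991 - 81*(1 - 10*145)) = sqrt(-17991 - 81*(1 - 1450)) = sqrt(-17991 - 81*(-1449)) = sqrt(-17991 + 117369) = sqrt(99378) = 3*sqrt(11042)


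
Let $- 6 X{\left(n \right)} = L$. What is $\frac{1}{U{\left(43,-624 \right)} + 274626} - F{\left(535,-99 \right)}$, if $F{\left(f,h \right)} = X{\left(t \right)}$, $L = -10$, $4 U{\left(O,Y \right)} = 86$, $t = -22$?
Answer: $- \frac{2746469}{1647885} \approx -1.6667$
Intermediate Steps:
$U{\left(O,Y \right)} = \frac{43}{2}$ ($U{\left(O,Y \right)} = \frac{1}{4} \cdot 86 = \frac{43}{2}$)
$X{\left(n \right)} = \frac{5}{3}$ ($X{\left(n \right)} = \left(- \frac{1}{6}\right) \left(-10\right) = \frac{5}{3}$)
$F{\left(f,h \right)} = \frac{5}{3}$
$\frac{1}{U{\left(43,-624 \right)} + 274626} - F{\left(535,-99 \right)} = \frac{1}{\frac{43}{2} + 274626} - \frac{5}{3} = \frac{1}{\frac{549295}{2}} - \frac{5}{3} = \frac{2}{549295} - \frac{5}{3} = - \frac{2746469}{1647885}$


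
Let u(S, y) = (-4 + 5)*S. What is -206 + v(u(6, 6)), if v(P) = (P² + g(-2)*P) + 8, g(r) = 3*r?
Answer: -198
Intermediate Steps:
u(S, y) = S (u(S, y) = 1*S = S)
v(P) = 8 + P² - 6*P (v(P) = (P² + (3*(-2))*P) + 8 = (P² - 6*P) + 8 = 8 + P² - 6*P)
-206 + v(u(6, 6)) = -206 + (8 + 6² - 6*6) = -206 + (8 + 36 - 36) = -206 + 8 = -198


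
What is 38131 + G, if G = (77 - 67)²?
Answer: 38231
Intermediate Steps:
G = 100 (G = 10² = 100)
38131 + G = 38131 + 100 = 38231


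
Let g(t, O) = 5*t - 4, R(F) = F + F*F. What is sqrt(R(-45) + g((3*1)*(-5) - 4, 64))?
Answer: 3*sqrt(209) ≈ 43.370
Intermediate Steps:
R(F) = F + F**2
g(t, O) = -4 + 5*t
sqrt(R(-45) + g((3*1)*(-5) - 4, 64)) = sqrt(-45*(1 - 45) + (-4 + 5*((3*1)*(-5) - 4))) = sqrt(-45*(-44) + (-4 + 5*(3*(-5) - 4))) = sqrt(1980 + (-4 + 5*(-15 - 4))) = sqrt(1980 + (-4 + 5*(-19))) = sqrt(1980 + (-4 - 95)) = sqrt(1980 - 99) = sqrt(1881) = 3*sqrt(209)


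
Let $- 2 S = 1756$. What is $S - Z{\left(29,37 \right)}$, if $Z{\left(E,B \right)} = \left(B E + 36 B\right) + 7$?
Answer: $-3290$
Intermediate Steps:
$S = -878$ ($S = \left(- \frac{1}{2}\right) 1756 = -878$)
$Z{\left(E,B \right)} = 7 + 36 B + B E$ ($Z{\left(E,B \right)} = \left(36 B + B E\right) + 7 = 7 + 36 B + B E$)
$S - Z{\left(29,37 \right)} = -878 - \left(7 + 36 \cdot 37 + 37 \cdot 29\right) = -878 - \left(7 + 1332 + 1073\right) = -878 - 2412 = -3290$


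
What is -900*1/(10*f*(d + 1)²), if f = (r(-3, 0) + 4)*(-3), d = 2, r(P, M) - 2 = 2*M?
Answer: 5/9 ≈ 0.55556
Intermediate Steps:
r(P, M) = 2 + 2*M
f = -18 (f = ((2 + 2*0) + 4)*(-3) = ((2 + 0) + 4)*(-3) = (2 + 4)*(-3) = 6*(-3) = -18)
-900*1/(10*f*(d + 1)²) = -900*(-1/(180*(2 + 1)²)) = -900/((3²*10)*(-18)) = -900/((9*10)*(-18)) = -900/(90*(-18)) = -900/(-1620) = -900*(-1/1620) = 5/9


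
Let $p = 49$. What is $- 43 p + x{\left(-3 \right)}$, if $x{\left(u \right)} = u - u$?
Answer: $-2107$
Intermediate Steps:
$x{\left(u \right)} = 0$
$- 43 p + x{\left(-3 \right)} = \left(-43\right) 49 + 0 = -2107 + 0 = -2107$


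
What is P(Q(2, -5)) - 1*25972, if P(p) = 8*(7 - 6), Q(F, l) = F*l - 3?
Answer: -25964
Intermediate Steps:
Q(F, l) = -3 + F*l
P(p) = 8 (P(p) = 8*1 = 8)
P(Q(2, -5)) - 1*25972 = 8 - 1*25972 = 8 - 25972 = -25964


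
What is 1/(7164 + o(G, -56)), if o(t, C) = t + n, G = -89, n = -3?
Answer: 1/7072 ≈ 0.00014140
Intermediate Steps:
o(t, C) = -3 + t (o(t, C) = t - 3 = -3 + t)
1/(7164 + o(G, -56)) = 1/(7164 + (-3 - 89)) = 1/(7164 - 92) = 1/7072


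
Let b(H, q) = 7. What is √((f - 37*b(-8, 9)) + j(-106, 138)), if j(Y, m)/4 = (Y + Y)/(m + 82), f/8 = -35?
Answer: I*√1642135/55 ≈ 23.299*I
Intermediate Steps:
f = -280 (f = 8*(-35) = -280)
j(Y, m) = 8*Y/(82 + m) (j(Y, m) = 4*((Y + Y)/(m + 82)) = 4*((2*Y)/(82 + m)) = 4*(2*Y/(82 + m)) = 8*Y/(82 + m))
√((f - 37*b(-8, 9)) + j(-106, 138)) = √((-280 - 37*7) + 8*(-106)/(82 + 138)) = √((-280 - 259) + 8*(-106)/220) = √(-539 + 8*(-106)*(1/220)) = √(-539 - 212/55) = √(-29857/55) = I*√1642135/55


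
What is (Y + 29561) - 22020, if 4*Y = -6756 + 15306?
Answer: 19357/2 ≈ 9678.5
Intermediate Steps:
Y = 4275/2 (Y = (-6756 + 15306)/4 = (¼)*8550 = 4275/2 ≈ 2137.5)
(Y + 29561) - 22020 = (4275/2 + 29561) - 22020 = 63397/2 - 22020 = 19357/2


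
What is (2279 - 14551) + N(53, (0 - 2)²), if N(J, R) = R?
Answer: -12268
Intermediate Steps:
(2279 - 14551) + N(53, (0 - 2)²) = (2279 - 14551) + (0 - 2)² = -12272 + (-2)² = -12272 + 4 = -12268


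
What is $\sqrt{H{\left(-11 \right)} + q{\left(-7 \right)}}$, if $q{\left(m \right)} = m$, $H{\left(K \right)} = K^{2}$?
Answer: $\sqrt{114} \approx 10.677$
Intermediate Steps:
$\sqrt{H{\left(-11 \right)} + q{\left(-7 \right)}} = \sqrt{\left(-11\right)^{2} - 7} = \sqrt{121 - 7} = \sqrt{114}$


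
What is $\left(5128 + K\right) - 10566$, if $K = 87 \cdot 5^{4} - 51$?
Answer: $48886$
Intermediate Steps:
$K = 54324$ ($K = 87 \cdot 625 - 51 = 54375 - 51 = 54324$)
$\left(5128 + K\right) - 10566 = \left(5128 + 54324\right) - 10566 = 59452 - 10566 = 48886$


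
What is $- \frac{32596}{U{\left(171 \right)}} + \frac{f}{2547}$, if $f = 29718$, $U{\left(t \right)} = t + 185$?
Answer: $- \frac{2012289}{25187} \approx -79.894$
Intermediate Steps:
$U{\left(t \right)} = 185 + t$
$- \frac{32596}{U{\left(171 \right)}} + \frac{f}{2547} = - \frac{32596}{185 + 171} + \frac{29718}{2547} = - \frac{32596}{356} + 29718 \cdot \frac{1}{2547} = \left(-32596\right) \frac{1}{356} + \frac{3302}{283} = - \frac{8149}{89} + \frac{3302}{283} = - \frac{2012289}{25187}$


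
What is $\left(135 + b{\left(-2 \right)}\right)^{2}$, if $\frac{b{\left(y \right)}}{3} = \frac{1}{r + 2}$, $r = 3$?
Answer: $\frac{459684}{25} \approx 18387.0$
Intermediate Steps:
$b{\left(y \right)} = \frac{3}{5}$ ($b{\left(y \right)} = \frac{3}{3 + 2} = \frac{3}{5}$)
$\left(135 + b{\left(-2 \right)}\right)^{2} = \left(135 + \frac{3}{5}\right)^{2} = \left(\frac{678}{5}\right)^{2} = \frac{459684}{25}$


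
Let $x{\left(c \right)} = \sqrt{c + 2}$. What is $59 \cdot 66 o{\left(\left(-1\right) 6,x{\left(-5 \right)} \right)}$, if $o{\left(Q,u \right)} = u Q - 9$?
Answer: $-35046 - 23364 i \sqrt{3} \approx -35046.0 - 40468.0 i$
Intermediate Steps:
$x{\left(c \right)} = \sqrt{2 + c}$
$o{\left(Q,u \right)} = -9 + Q u$ ($o{\left(Q,u \right)} = Q u - 9 = -9 + Q u$)
$59 \cdot 66 o{\left(\left(-1\right) 6,x{\left(-5 \right)} \right)} = 59 \cdot 66 \left(-9 + \left(-1\right) 6 \sqrt{2 - 5}\right) = 3894 \left(-9 - 6 \sqrt{-3}\right) = 3894 \left(-9 - 6 i \sqrt{3}\right) = -35046 - 23364 i \sqrt{3}$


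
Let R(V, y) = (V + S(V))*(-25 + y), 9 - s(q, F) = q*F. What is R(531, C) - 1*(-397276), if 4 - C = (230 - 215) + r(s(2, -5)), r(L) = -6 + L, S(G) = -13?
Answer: 371894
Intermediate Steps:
s(q, F) = 9 - F*q (s(q, F) = 9 - q*F = 9 - F*q)
C = -24 (C = 4 - ((230 - 215) + (-6 + (9 - 1*(-5)*2))) = 4 - (15 + (-6 + (9 + 10))) = 4 - (15 + (-6 + 19)) = 4 - (15 + 13) = 4 - 1*28 = 4 - 28 = -24)
R(V, y) = (-25 + y)*(-13 + V) (R(V, y) = (V - 13)*(-25 + y) = (-13 + V)*(-25 + y) = (-25 + y)*(-13 + V))
R(531, C) - 1*(-397276) = (325 - 25*531 - 13*(-24) + 531*(-24)) - 1*(-397276) = (325 - 13275 + 312 - 12744) + 397276 = -25382 + 397276 = 371894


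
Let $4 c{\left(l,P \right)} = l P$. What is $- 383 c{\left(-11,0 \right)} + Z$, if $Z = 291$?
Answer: $291$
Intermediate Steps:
$c{\left(l,P \right)} = \frac{P l}{4}$ ($c{\left(l,P \right)} = \frac{l P}{4} = \frac{P l}{4}$)
$- 383 c{\left(-11,0 \right)} + Z = - 383 \cdot \frac{1}{4} \cdot 0 \left(-11\right) + 291 = \left(-383\right) 0 + 291 = 0 + 291 = 291$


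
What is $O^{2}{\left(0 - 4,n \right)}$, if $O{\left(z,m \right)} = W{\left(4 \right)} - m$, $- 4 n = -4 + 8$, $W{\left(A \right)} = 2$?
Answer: $9$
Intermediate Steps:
$n = -1$ ($n = - \frac{-4 + 8}{4} = \left(- \frac{1}{4}\right) 4 = -1$)
$O{\left(z,m \right)} = 2 - m$
$O^{2}{\left(0 - 4,n \right)} = \left(2 - -1\right)^{2} = \left(2 + 1\right)^{2} = 3^{2} = 9$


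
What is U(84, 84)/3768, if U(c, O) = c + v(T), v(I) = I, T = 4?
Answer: 11/471 ≈ 0.023355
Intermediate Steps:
U(c, O) = 4 + c (U(c, O) = c + 4 = 4 + c)
U(84, 84)/3768 = (4 + 84)/3768 = 88*(1/3768) = 11/471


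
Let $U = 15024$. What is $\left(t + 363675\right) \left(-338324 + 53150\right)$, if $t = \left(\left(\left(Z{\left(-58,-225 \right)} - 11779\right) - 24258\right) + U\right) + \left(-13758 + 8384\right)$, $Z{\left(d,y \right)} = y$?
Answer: $-96121603962$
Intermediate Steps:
$t = -26612$ ($t = \left(\left(\left(-225 - 11779\right) - 24258\right) + 15024\right) + \left(-13758 + 8384\right) = \left(\left(-12004 - 24258\right) + 15024\right) - 5374 = \left(-36262 + 15024\right) - 5374 = -21238 - 5374 = -26612$)
$\left(t + 363675\right) \left(-338324 + 53150\right) = \left(-26612 + 363675\right) \left(-338324 + 53150\right) = 337063 \left(-285174\right) = -96121603962$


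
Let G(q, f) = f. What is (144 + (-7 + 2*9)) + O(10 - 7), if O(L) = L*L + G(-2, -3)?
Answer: 161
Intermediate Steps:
O(L) = -3 + L² (O(L) = L*L - 3 = L² - 3 = -3 + L²)
(144 + (-7 + 2*9)) + O(10 - 7) = (144 + (-7 + 2*9)) + (-3 + (10 - 7)²) = (144 + (-7 + 18)) + (-3 + 3²) = (144 + 11) + (-3 + 9) = 155 + 6 = 161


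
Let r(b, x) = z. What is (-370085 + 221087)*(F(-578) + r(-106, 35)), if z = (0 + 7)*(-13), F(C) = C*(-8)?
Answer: -675407934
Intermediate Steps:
F(C) = -8*C
z = -91 (z = 7*(-13) = -91)
r(b, x) = -91
(-370085 + 221087)*(F(-578) + r(-106, 35)) = (-370085 + 221087)*(-8*(-578) - 91) = -148998*(4624 - 91) = -148998*4533 = -675407934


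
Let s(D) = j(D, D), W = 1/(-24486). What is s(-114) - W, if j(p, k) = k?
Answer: -2791403/24486 ≈ -114.00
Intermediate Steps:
W = -1/24486 ≈ -4.0840e-5
s(D) = D
s(-114) - W = -114 - 1*(-1/24486) = -114 + 1/24486 = -2791403/24486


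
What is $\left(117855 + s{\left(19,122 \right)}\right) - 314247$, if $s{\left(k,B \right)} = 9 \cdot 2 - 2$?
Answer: $-196376$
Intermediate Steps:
$s{\left(k,B \right)} = 16$ ($s{\left(k,B \right)} = 18 - 2 = 16$)
$\left(117855 + s{\left(19,122 \right)}\right) - 314247 = \left(117855 + 16\right) - 314247 = 117871 - 314247 = -196376$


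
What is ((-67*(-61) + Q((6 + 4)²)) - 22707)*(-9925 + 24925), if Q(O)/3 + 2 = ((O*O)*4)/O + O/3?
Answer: -259890000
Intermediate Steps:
Q(O) = -6 + 13*O (Q(O) = -6 + 3*(((O*O)*4)/O + O/3) = -6 + 3*((O²*4)/O + O*(⅓)) = -6 + 3*((4*O²)/O + O/3) = -6 + 3*(4*O + O/3) = -6 + 3*(13*O/3) = -6 + 13*O)
((-67*(-61) + Q((6 + 4)²)) - 22707)*(-9925 + 24925) = ((-67*(-61) + (-6 + 13*(6 + 4)²)) - 22707)*(-9925 + 24925) = ((4087 + (-6 + 13*10²)) - 22707)*15000 = ((4087 + (-6 + 13*100)) - 22707)*15000 = ((4087 + (-6 + 1300)) - 22707)*15000 = ((4087 + 1294) - 22707)*15000 = (5381 - 22707)*15000 = -17326*15000 = -259890000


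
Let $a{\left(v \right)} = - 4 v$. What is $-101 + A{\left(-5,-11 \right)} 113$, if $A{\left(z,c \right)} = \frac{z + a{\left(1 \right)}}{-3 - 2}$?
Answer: $\frac{512}{5} \approx 102.4$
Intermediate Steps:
$A{\left(z,c \right)} = \frac{4}{5} - \frac{z}{5}$ ($A{\left(z,c \right)} = \frac{z - 4}{-3 - 2} = \frac{z - 4}{-5} = \left(-4 + z\right) \left(- \frac{1}{5}\right) = \frac{4}{5} - \frac{z}{5}$)
$-101 + A{\left(-5,-11 \right)} 113 = -101 + \left(\frac{4}{5} - -1\right) 113 = -101 + \left(\frac{4}{5} + 1\right) 113 = -101 + \frac{9}{5} \cdot 113 = -101 + \frac{1017}{5} = \frac{512}{5}$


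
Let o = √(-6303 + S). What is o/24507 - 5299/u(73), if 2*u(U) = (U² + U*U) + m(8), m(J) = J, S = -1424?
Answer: -5299/5333 + I*√7727/24507 ≈ -0.99362 + 0.0035869*I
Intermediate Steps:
u(U) = 4 + U² (u(U) = ((U² + U*U) + 8)/2 = ((U² + U²) + 8)/2 = (2*U² + 8)/2 = (8 + 2*U²)/2 = 4 + U²)
o = I*√7727 (o = √(-6303 - 1424) = √(-7727) = I*√7727 ≈ 87.903*I)
o/24507 - 5299/u(73) = (I*√7727)/24507 - 5299/(4 + 73²) = (I*√7727)*(1/24507) - 5299/(4 + 5329) = I*√7727/24507 - 5299/5333 = -5299/5333 + I*√7727/24507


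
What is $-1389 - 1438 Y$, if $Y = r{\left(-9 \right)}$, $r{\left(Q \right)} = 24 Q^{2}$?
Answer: $-2796861$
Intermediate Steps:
$Y = 1944$ ($Y = 24 \left(-9\right)^{2} = 24 \cdot 81 = 1944$)
$-1389 - 1438 Y = -1389 - 2795472 = -2796861$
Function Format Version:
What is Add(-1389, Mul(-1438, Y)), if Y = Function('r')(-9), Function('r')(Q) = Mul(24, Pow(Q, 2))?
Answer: -2796861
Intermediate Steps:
Y = 1944 (Y = Mul(24, Pow(-9, 2)) = Mul(24, 81) = 1944)
Add(-1389, Mul(-1438, Y)) = Add(-1389, Mul(-1438, 1944)) = Add(-1389, -2795472) = -2796861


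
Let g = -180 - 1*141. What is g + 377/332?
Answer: -106195/332 ≈ -319.86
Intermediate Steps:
g = -321 (g = -180 - 141 = -321)
g + 377/332 = -321 + 377/332 = -106195/332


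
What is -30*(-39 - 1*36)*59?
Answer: 132750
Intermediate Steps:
-30*(-39 - 1*36)*59 = -30*(-39 - 36)*59 = -30*(-75)*59 = 2250*59 = 132750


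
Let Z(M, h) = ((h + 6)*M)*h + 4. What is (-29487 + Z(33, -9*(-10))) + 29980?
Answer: 285617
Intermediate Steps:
Z(M, h) = 4 + M*h*(6 + h) (Z(M, h) = ((6 + h)*M)*h + 4 = (M*(6 + h))*h + 4 = M*h*(6 + h) + 4 = 4 + M*h*(6 + h))
(-29487 + Z(33, -9*(-10))) + 29980 = (-29487 + (4 + 33*(-9*(-10))**2 + 6*33*(-9*(-10)))) + 29980 = (-29487 + (4 + 33*90**2 + 6*33*90)) + 29980 = (-29487 + (4 + 33*8100 + 17820)) + 29980 = (-29487 + (4 + 267300 + 17820)) + 29980 = (-29487 + 285124) + 29980 = 255637 + 29980 = 285617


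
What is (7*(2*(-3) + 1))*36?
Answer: -1260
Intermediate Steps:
(7*(2*(-3) + 1))*36 = (7*(-6 + 1))*36 = (7*(-5))*36 = -35*36 = -1260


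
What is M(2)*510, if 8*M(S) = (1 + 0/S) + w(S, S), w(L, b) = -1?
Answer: 0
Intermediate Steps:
M(S) = 0 (M(S) = ((1 + 0/S) - 1)/8 = ((1 + 0) - 1)/8 = (1 - 1)/8 = (⅛)*0 = 0)
M(2)*510 = 0*510 = 0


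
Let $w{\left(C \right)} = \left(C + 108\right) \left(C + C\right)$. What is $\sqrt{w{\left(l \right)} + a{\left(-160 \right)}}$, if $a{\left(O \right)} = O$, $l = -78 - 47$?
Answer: $\sqrt{4090} \approx 63.953$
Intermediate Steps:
$l = -125$ ($l = -78 - 47 = -125$)
$w{\left(C \right)} = 2 C \left(108 + C\right)$ ($w{\left(C \right)} = \left(108 + C\right) 2 C = 2 C \left(108 + C\right)$)
$\sqrt{w{\left(l \right)} + a{\left(-160 \right)}} = \sqrt{2 \left(-125\right) \left(108 - 125\right) - 160} = \sqrt{2 \left(-125\right) \left(-17\right) - 160} = \sqrt{4250 - 160} = \sqrt{4090}$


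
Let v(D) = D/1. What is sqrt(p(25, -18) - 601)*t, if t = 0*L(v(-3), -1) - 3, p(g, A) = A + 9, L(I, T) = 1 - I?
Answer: -3*I*sqrt(610) ≈ -74.094*I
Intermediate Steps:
v(D) = D (v(D) = D*1 = D)
p(g, A) = 9 + A
t = -3 (t = 0*(1 - 1*(-3)) - 3 = 0*(1 + 3) - 3 = 0*4 - 3 = 0 - 3 = -3)
sqrt(p(25, -18) - 601)*t = sqrt((9 - 18) - 601)*(-3) = sqrt(-9 - 601)*(-3) = sqrt(-610)*(-3) = (I*sqrt(610))*(-3) = -3*I*sqrt(610)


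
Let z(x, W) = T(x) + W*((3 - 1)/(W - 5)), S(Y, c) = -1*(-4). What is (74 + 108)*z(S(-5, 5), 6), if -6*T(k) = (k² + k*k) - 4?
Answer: 4004/3 ≈ 1334.7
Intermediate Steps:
S(Y, c) = 4
T(k) = ⅔ - k²/3 (T(k) = -((k² + k*k) - 4)/6 = -((k² + k²) - 4)/6 = -(2*k² - 4)/6 = -(-4 + 2*k²)/6 = ⅔ - k²/3)
z(x, W) = ⅔ - x²/3 + 2*W/(-5 + W) (z(x, W) = (⅔ - x²/3) + W*((3 - 1)/(W - 5)) = (⅔ - x²/3) + W*(2/(-5 + W)) = (⅔ - x²/3) + 2*W/(-5 + W) = ⅔ - x²/3 + 2*W/(-5 + W))
(74 + 108)*z(S(-5, 5), 6) = (74 + 108)*((-10 + 5*4² + 8*6 - 1*6*4²)/(3*(-5 + 6))) = 182*((⅓)*(-10 + 5*16 + 48 - 1*6*16)/1) = 182*((⅓)*1*(-10 + 80 + 48 - 96)) = 182*((⅓)*1*22) = 182*(22/3) = 4004/3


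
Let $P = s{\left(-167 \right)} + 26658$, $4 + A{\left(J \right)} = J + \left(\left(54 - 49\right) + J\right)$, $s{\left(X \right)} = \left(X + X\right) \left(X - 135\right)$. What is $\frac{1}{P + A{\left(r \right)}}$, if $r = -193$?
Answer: $\frac{1}{127141} \approx 7.8653 \cdot 10^{-6}$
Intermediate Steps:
$s{\left(X \right)} = 2 X \left(-135 + X\right)$
$A{\left(J \right)} = 1 + 2 J$ ($A{\left(J \right)} = -4 + \left(J + \left(\left(54 - 49\right) + J\right)\right) = -4 + \left(J + \left(5 + J\right)\right) = -4 + \left(5 + 2 J\right) = 1 + 2 J$)
$P = 127526$ ($P = 2 \left(-167\right) \left(-135 - 167\right) + 26658 = 2 \left(-167\right) \left(-302\right) + 26658 = 100868 + 26658 = 127526$)
$\frac{1}{P + A{\left(r \right)}} = \frac{1}{127526 + \left(1 + 2 \left(-193\right)\right)} = \frac{1}{127526 + \left(1 - 386\right)} = \frac{1}{127526 - 385} = \frac{1}{127141}$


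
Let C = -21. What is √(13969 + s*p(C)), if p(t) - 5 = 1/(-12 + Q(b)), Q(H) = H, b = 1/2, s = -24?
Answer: 5*√293089/23 ≈ 117.69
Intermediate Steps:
b = ½ (b = 1*(½) = ½ ≈ 0.50000)
p(t) = 113/23 (p(t) = 5 + 1/(-12 + ½) = 5 + 1/(-23/2) = 5 - 2/23 = 113/23)
√(13969 + s*p(C)) = √(13969 - 24*113/23) = √(13969 - 2712/23) = √(318575/23) = 5*√293089/23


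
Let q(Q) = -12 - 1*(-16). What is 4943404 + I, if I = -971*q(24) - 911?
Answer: 4938609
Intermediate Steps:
q(Q) = 4 (q(Q) = -12 + 16 = 4)
I = -4795 (I = -971*4 - 911 = -3884 - 911 = -4795)
4943404 + I = 4943404 - 4795 = 4938609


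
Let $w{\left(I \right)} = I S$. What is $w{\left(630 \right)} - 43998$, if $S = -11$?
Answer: $-50928$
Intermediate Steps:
$w{\left(I \right)} = - 11 I$ ($w{\left(I \right)} = I \left(-11\right) = - 11 I$)
$w{\left(630 \right)} - 43998 = \left(-11\right) 630 - 43998 = -6930 - 43998 = -50928$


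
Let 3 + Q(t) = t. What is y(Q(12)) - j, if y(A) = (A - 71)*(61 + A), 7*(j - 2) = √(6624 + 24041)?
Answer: -4342 - √30665/7 ≈ -4367.0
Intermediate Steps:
Q(t) = -3 + t
j = 2 + √30665/7 (j = 2 + √(6624 + 24041)/7 = 2 + √30665/7 ≈ 27.016)
y(A) = (-71 + A)*(61 + A)
y(Q(12)) - j = (-4331 + (-3 + 12)² - 10*(-3 + 12)) - (2 + √30665/7) = (-4331 + 9² - 10*9) + (-2 - √30665/7) = (-4331 + 81 - 90) + (-2 - √30665/7) = -4340 + (-2 - √30665/7) = -4342 - √30665/7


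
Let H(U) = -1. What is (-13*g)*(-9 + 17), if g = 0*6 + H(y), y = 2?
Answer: 104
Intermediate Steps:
g = -1 (g = 0*6 - 1 = 0 - 1 = -1)
(-13*g)*(-9 + 17) = (-13*(-1))*(-9 + 17) = 13*8 = 104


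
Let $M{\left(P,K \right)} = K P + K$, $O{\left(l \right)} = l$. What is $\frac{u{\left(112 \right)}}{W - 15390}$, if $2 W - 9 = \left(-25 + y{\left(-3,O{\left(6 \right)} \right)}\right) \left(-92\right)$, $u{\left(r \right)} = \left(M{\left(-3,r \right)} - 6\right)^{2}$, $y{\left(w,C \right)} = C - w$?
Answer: $- \frac{105800}{29299} \approx -3.611$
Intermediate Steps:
$M{\left(P,K \right)} = K + K P$
$u{\left(r \right)} = \left(-6 - 2 r\right)^{2}$ ($u{\left(r \right)} = \left(r \left(1 - 3\right) - 6\right)^{2} = \left(r \left(-2\right) - 6\right)^{2} = \left(- 2 r - 6\right)^{2} = \left(-6 - 2 r\right)^{2}$)
$W = \frac{1481}{2}$ ($W = \frac{9}{2} + \frac{\left(-25 + \left(6 - -3\right)\right) \left(-92\right)}{2} = \frac{9}{2} + \frac{\left(-25 + \left(6 + 3\right)\right) \left(-92\right)}{2} = \frac{9}{2} + \frac{\left(-25 + 9\right) \left(-92\right)}{2} = \frac{9}{2} + \frac{\left(-16\right) \left(-92\right)}{2} = \frac{9}{2} + \frac{1}{2} \cdot 1472 = \frac{9}{2} + 736 = \frac{1481}{2} \approx 740.5$)
$\frac{u{\left(112 \right)}}{W - 15390} = \frac{4 \left(3 + 112\right)^{2}}{\frac{1481}{2} - 15390} = \frac{4 \cdot 115^{2}}{- \frac{29299}{2}} = 4 \cdot 13225 \left(- \frac{2}{29299}\right) = 52900 \left(- \frac{2}{29299}\right) = - \frac{105800}{29299}$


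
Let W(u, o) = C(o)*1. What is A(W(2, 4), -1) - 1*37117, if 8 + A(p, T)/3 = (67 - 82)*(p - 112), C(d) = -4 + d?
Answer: -32101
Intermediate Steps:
W(u, o) = -4 + o (W(u, o) = (-4 + o)*1 = -4 + o)
A(p, T) = 5016 - 45*p (A(p, T) = -24 + 3*((67 - 82)*(p - 112)) = -24 + 3*(-15*(-112 + p)) = -24 + 3*(1680 - 15*p) = -24 + (5040 - 45*p) = 5016 - 45*p)
A(W(2, 4), -1) - 1*37117 = (5016 - 45*(-4 + 4)) - 1*37117 = (5016 - 45*0) - 37117 = (5016 + 0) - 37117 = 5016 - 37117 = -32101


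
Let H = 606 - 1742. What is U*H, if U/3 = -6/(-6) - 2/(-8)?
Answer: -4260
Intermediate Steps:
H = -1136
U = 15/4 (U = 3*(-6/(-6) - 2/(-8)) = 3*(-6*(-1/6) - 2*(-1/8)) = 3*(1 + 1/4) = 3*(5/4) = 15/4 ≈ 3.7500)
U*H = (15/4)*(-1136) = -4260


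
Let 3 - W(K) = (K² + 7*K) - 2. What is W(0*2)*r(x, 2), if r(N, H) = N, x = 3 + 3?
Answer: 30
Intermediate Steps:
x = 6
W(K) = 5 - K² - 7*K (W(K) = 3 - ((K² + 7*K) - 2) = 3 - (-2 + K² + 7*K) = 3 + (2 - K² - 7*K) = 5 - K² - 7*K)
W(0*2)*r(x, 2) = (5 - (0*2)² - 0*2)*6 = (5 - 1*0² - 7*0)*6 = (5 - 1*0 + 0)*6 = (5 + 0 + 0)*6 = 5*6 = 30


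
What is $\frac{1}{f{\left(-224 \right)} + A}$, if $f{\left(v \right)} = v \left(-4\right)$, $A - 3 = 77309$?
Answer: $\frac{1}{78208} \approx 1.2786 \cdot 10^{-5}$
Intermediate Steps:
$A = 77312$ ($A = 3 + 77309 = 77312$)
$f{\left(v \right)} = - 4 v$
$\frac{1}{f{\left(-224 \right)} + A} = \frac{1}{\left(-4\right) \left(-224\right) + 77312} = \frac{1}{896 + 77312} = \frac{1}{78208}$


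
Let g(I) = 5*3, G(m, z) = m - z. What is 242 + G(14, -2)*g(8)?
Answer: 482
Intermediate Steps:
g(I) = 15
242 + G(14, -2)*g(8) = 242 + (14 - 1*(-2))*15 = 242 + (14 + 2)*15 = 242 + 16*15 = 242 + 240 = 482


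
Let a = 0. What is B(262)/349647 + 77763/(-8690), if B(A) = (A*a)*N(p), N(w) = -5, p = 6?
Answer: -77763/8690 ≈ -8.9486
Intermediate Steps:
B(A) = 0 (B(A) = (A*0)*(-5) = 0*(-5) = 0)
B(262)/349647 + 77763/(-8690) = 0/349647 + 77763/(-8690) = 0*(1/349647) + 77763*(-1/8690) = 0 - 77763/8690 = -77763/8690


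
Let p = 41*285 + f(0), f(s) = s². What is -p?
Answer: -11685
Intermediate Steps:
p = 11685 (p = 41*285 + 0² = 11685 + 0 = 11685)
-p = -1*11685 = -11685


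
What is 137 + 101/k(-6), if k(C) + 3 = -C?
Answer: 512/3 ≈ 170.67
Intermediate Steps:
k(C) = -3 - C
137 + 101/k(-6) = 137 + 101/(-3 - 1*(-6)) = 137 + 101/(-3 + 6) = 137 + 101/3 = 512/3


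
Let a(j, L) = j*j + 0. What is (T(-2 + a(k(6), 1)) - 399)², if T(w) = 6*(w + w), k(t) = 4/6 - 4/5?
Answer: 1005460681/5625 ≈ 1.7875e+5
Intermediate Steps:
k(t) = -2/15 (k(t) = 4*(⅙) - 4*⅕ = ⅔ - ⅘ = -2/15)
a(j, L) = j² (a(j, L) = j² + 0 = j²)
T(w) = 12*w (T(w) = 6*(2*w) = 12*w)
(T(-2 + a(k(6), 1)) - 399)² = (12*(-2 + (-2/15)²) - 399)² = (12*(-2 + 4/225) - 399)² = (12*(-446/225) - 399)² = (-1784/75 - 399)² = (-31709/75)² = 1005460681/5625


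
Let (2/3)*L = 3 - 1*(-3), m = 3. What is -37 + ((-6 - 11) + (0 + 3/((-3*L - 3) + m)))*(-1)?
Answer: -179/9 ≈ -19.889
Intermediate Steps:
L = 9 (L = 3*(3 - 1*(-3))/2 = 3*(3 + 3)/2 = (3/2)*6 = 9)
-37 + ((-6 - 11) + (0 + 3/((-3*L - 3) + m)))*(-1) = -37 + ((-6 - 11) + (0 + 3/((-3*9 - 3) + 3)))*(-1) = -37 + (-17 + (0 + 3/((-27 - 3) + 3)))*(-1) = -37 + (-17 + (0 + 3/(-30 + 3)))*(-1) = -37 + (-17 + (0 + 3/(-27)))*(-1) = -37 + (-17 + (0 + 3*(-1/27)))*(-1) = -37 + (-17 + (0 - ⅑))*(-1) = -37 + (-17 - ⅑)*(-1) = -37 - 154/9*(-1) = -37 + 154/9 = -179/9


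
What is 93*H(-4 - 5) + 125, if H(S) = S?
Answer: -712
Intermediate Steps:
93*H(-4 - 5) + 125 = 93*(-4 - 5) + 125 = 93*(-9) + 125 = -837 + 125 = -712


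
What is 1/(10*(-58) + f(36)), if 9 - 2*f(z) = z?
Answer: -2/1187 ≈ -0.0016849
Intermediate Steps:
f(z) = 9/2 - z/2
1/(10*(-58) + f(36)) = 1/(10*(-58) + (9/2 - ½*36)) = 1/(-580 + (9/2 - 18)) = 1/(-580 - 27/2) = 1/(-1187/2) = -2/1187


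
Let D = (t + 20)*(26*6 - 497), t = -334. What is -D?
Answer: -107074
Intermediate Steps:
D = 107074 (D = (-334 + 20)*(26*6 - 497) = -314*(156 - 497) = -314*(-341) = 107074)
-D = -1*107074 = -107074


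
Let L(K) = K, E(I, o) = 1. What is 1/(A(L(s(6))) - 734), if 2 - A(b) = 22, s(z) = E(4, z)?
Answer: -1/754 ≈ -0.0013263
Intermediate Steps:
s(z) = 1
A(b) = -20 (A(b) = 2 - 1*22 = 2 - 22 = -20)
1/(A(L(s(6))) - 734) = 1/(-20 - 734) = 1/(-754) = -1/754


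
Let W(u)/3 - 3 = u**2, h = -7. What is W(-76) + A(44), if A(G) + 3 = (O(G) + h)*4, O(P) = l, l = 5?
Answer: 17326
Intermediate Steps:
O(P) = 5
A(G) = -11 (A(G) = -3 + (5 - 7)*4 = -3 - 2*4 = -3 - 8 = -11)
W(u) = 9 + 3*u**2
W(-76) + A(44) = (9 + 3*(-76)**2) - 11 = (9 + 3*5776) - 11 = (9 + 17328) - 11 = 17337 - 11 = 17326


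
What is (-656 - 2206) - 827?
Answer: -3689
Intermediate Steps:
(-656 - 2206) - 827 = -2862 - 827 = -3689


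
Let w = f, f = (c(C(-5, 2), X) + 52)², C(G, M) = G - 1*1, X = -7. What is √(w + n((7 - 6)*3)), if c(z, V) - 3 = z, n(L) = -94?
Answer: √2307 ≈ 48.031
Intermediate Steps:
C(G, M) = -1 + G (C(G, M) = G - 1 = -1 + G)
c(z, V) = 3 + z
f = 2401 (f = ((3 + (-1 - 5)) + 52)² = ((3 - 6) + 52)² = (-3 + 52)² = 49² = 2401)
w = 2401
√(w + n((7 - 6)*3)) = √(2401 - 94) = √2307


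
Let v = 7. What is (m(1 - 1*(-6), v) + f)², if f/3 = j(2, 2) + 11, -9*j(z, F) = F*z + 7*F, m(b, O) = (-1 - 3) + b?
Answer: 900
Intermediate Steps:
m(b, O) = -4 + b
j(z, F) = -7*F/9 - F*z/9 (j(z, F) = -(F*z + 7*F)/9 = -(7*F + F*z)/9 = -7*F/9 - F*z/9)
f = 27 (f = 3*(-⅑*2*(7 + 2) + 11) = 3*(-⅑*2*9 + 11) = 3*(-2 + 11) = 3*9 = 27)
(m(1 - 1*(-6), v) + f)² = ((-4 + (1 - 1*(-6))) + 27)² = ((-4 + (1 + 6)) + 27)² = ((-4 + 7) + 27)² = (3 + 27)² = 30² = 900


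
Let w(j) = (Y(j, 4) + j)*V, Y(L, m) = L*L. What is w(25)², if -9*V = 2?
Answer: 1690000/81 ≈ 20864.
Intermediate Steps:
V = -2/9 (V = -⅑*2 = -2/9 ≈ -0.22222)
Y(L, m) = L²
w(j) = -2*j/9 - 2*j²/9 (w(j) = (j² + j)*(-2/9) = (j + j²)*(-2/9) = -2*j/9 - 2*j²/9)
w(25)² = ((2/9)*25*(-1 - 1*25))² = ((2/9)*25*(-1 - 25))² = ((2/9)*25*(-26))² = (-1300/9)² = 1690000/81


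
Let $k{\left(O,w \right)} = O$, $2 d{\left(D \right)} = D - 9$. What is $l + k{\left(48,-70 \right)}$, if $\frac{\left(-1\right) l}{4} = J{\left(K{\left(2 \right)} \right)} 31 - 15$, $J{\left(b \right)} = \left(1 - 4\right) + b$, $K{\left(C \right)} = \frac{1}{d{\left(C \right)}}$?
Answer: $\frac{3608}{7} \approx 515.43$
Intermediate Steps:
$d{\left(D \right)} = - \frac{9}{2} + \frac{D}{2}$ ($d{\left(D \right)} = \frac{D - 9}{2} = \frac{-9 + D}{2} = - \frac{9}{2} + \frac{D}{2}$)
$K{\left(C \right)} = \frac{1}{- \frac{9}{2} + \frac{C}{2}}$
$J{\left(b \right)} = -3 + b$
$l = \frac{3272}{7}$ ($l = - 4 \left(\left(-3 + \frac{2}{-9 + 2}\right) 31 - 15\right) = - 4 \left(\left(-3 + \frac{2}{-7}\right) 31 - 15\right) = - 4 \left(\left(-3 + 2 \left(- \frac{1}{7}\right)\right) 31 - 15\right) = - 4 \left(\left(-3 - \frac{2}{7}\right) 31 - 15\right) = - 4 \left(\left(- \frac{23}{7}\right) 31 - 15\right) = - 4 \left(- \frac{713}{7} - 15\right) = \left(-4\right) \left(- \frac{818}{7}\right) = \frac{3272}{7} \approx 467.43$)
$l + k{\left(48,-70 \right)} = \frac{3272}{7} + 48 = \frac{3608}{7}$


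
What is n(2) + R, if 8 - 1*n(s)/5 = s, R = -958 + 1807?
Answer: 879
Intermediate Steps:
R = 849
n(s) = 40 - 5*s
n(2) + R = (40 - 5*2) + 849 = (40 - 10) + 849 = 30 + 849 = 879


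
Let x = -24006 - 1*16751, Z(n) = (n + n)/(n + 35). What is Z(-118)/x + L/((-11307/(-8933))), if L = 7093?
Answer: 214342153719587/38249670117 ≈ 5603.8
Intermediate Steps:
Z(n) = 2*n/(35 + n) (Z(n) = (2*n)/(35 + n) = 2*n/(35 + n))
x = -40757 (x = -24006 - 16751 = -40757)
Z(-118)/x + L/((-11307/(-8933))) = (2*(-118)/(35 - 118))/(-40757) + 7093/((-11307/(-8933))) = (2*(-118)/(-83))*(-1/40757) + 7093/((-11307*(-1/8933))) = (2*(-118)*(-1/83))*(-1/40757) + 7093/(11307/8933) = (236/83)*(-1/40757) + 7093*(8933/11307) = -236/3382831 + 63361769/11307 = 214342153719587/38249670117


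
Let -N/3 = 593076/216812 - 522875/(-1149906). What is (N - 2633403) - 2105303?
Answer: -98452115310158375/20776118306 ≈ -4.7387e+6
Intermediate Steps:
N = -198836806339/20776118306 (N = -3*(593076/216812 - 522875/(-1149906)) = -3*(593076*(1/216812) - 522875*(-1/1149906)) = -3*(148269/54203 + 522875/1149906) = -3*198836806339/62328354918 = -198836806339/20776118306 ≈ -9.5704)
(N - 2633403) - 2105303 = (-198836806339/20776118306 - 2633403) - 2105303 = -54712091112181657/20776118306 - 2105303 = -98452115310158375/20776118306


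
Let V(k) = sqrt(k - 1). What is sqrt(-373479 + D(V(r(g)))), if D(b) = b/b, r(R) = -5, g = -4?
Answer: 7*I*sqrt(7622) ≈ 611.13*I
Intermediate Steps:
V(k) = sqrt(-1 + k)
D(b) = 1
sqrt(-373479 + D(V(r(g)))) = sqrt(-373479 + 1) = sqrt(-373478) = 7*I*sqrt(7622)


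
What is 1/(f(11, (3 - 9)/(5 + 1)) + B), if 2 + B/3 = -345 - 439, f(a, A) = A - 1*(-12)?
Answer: -1/2347 ≈ -0.00042608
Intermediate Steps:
f(a, A) = 12 + A (f(a, A) = A + 12 = 12 + A)
B = -2358 (B = -6 + 3*(-345 - 439) = -6 + 3*(-784) = -6 - 2352 = -2358)
1/(f(11, (3 - 9)/(5 + 1)) + B) = 1/((12 + (3 - 9)/(5 + 1)) - 2358) = 1/((12 - 6/6) - 2358) = 1/((12 - 6*1/6) - 2358) = 1/((12 - 1) - 2358) = 1/(11 - 2358) = 1/(-2347) = -1/2347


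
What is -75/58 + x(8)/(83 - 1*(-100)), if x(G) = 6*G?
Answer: -3647/3538 ≈ -1.0308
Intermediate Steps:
-75/58 + x(8)/(83 - 1*(-100)) = -75/58 + (6*8)/(83 - 1*(-100)) = -75*1/58 + 48/(83 + 100) = -75/58 + 48/183 = -75/58 + 48*(1/183) = -75/58 + 16/61 = -3647/3538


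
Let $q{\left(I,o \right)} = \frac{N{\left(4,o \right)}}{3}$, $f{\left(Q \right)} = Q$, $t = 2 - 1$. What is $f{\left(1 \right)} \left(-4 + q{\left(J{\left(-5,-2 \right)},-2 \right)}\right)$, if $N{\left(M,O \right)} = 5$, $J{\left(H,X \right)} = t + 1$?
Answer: $- \frac{7}{3} \approx -2.3333$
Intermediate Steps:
$t = 1$
$J{\left(H,X \right)} = 2$ ($J{\left(H,X \right)} = 1 + 1 = 2$)
$q{\left(I,o \right)} = \frac{5}{3}$
$f{\left(1 \right)} \left(-4 + q{\left(J{\left(-5,-2 \right)},-2 \right)}\right) = 1 \left(-4 + \frac{5}{3}\right) = 1 \left(- \frac{7}{3}\right) = - \frac{7}{3}$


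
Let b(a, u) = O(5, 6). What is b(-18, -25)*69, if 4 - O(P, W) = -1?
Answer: 345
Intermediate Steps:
O(P, W) = 5 (O(P, W) = 4 - 1*(-1) = 4 + 1 = 5)
b(a, u) = 5
b(-18, -25)*69 = 5*69 = 345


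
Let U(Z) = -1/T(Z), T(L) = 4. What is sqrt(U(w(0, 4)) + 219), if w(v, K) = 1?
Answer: 5*sqrt(35)/2 ≈ 14.790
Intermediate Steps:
U(Z) = -1/4
sqrt(U(w(0, 4)) + 219) = sqrt(-1/4 + 219) = sqrt(875/4) = 5*sqrt(35)/2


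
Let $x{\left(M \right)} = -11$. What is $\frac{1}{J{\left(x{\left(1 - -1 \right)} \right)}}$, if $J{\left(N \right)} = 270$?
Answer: $\frac{1}{270} \approx 0.0037037$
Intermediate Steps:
$\frac{1}{J{\left(x{\left(1 - -1 \right)} \right)}} = \frac{1}{270}$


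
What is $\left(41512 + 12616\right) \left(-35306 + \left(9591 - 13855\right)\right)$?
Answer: $-2141844960$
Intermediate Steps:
$\left(41512 + 12616\right) \left(-35306 + \left(9591 - 13855\right)\right) = 54128 \left(-35306 + \left(9591 - 13855\right)\right) = 54128 \left(-35306 - 4264\right) = 54128 \left(-39570\right) = -2141844960$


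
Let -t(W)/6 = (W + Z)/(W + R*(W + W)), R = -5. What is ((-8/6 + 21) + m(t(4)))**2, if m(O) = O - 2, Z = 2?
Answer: 3136/9 ≈ 348.44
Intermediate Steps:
t(W) = 2*(2 + W)/(3*W) (t(W) = -6*(W + 2)/(W - 5*(W + W)) = -6*(2 + W)/(W - 10*W) = -6*(2 + W)/((-9*W)) = -6*(2 + W)*(-1/(9*W)) = -(-2)*(2 + W)/(3*W) = 2*(2 + W)/(3*W))
m(O) = -2 + O
((-8/6 + 21) + m(t(4)))**2 = ((-8/6 + 21) + (-2 + (2/3)*(2 + 4)/4))**2 = ((-8*1/6 + 21) + (-2 + (2/3)*(1/4)*6))**2 = ((-4/3 + 21) + (-2 + 1))**2 = (59/3 - 1)**2 = (56/3)**2 = 3136/9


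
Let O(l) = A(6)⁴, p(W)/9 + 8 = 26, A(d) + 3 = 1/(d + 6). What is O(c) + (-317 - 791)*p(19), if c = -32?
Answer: -3720528431/20736 ≈ -1.7942e+5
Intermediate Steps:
A(d) = -3 + 1/(6 + d) (A(d) = -3 + 1/(d + 6) = -3 + 1/(6 + d))
p(W) = 162 (p(W) = -72 + 9*26 = -72 + 234 = 162)
O(l) = 1500625/20736 (O(l) = ((-17 - 3*6)/(6 + 6))⁴ = ((-17 - 18)/12)⁴ = ((1/12)*(-35))⁴ = (-35/12)⁴ = 1500625/20736)
O(c) + (-317 - 791)*p(19) = 1500625/20736 + (-317 - 791)*162 = 1500625/20736 - 1108*162 = 1500625/20736 - 179496 = -3720528431/20736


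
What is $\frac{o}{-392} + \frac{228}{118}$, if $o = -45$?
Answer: $\frac{47343}{23128} \approx 2.047$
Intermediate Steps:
$\frac{o}{-392} + \frac{228}{118} = - \frac{45}{-392} + \frac{228}{118} = \left(-45\right) \left(- \frac{1}{392}\right) + 228 \cdot \frac{1}{118} = \frac{45}{392} + \frac{114}{59} = \frac{47343}{23128}$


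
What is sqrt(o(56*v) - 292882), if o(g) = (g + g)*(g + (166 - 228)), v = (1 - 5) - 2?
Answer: I*sqrt(25426) ≈ 159.46*I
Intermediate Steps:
v = -6 (v = -4 - 2 = -6)
o(g) = 2*g*(-62 + g) (o(g) = (2*g)*(g - 62) = (2*g)*(-62 + g) = 2*g*(-62 + g))
sqrt(o(56*v) - 292882) = sqrt(2*(56*(-6))*(-62 + 56*(-6)) - 292882) = sqrt(2*(-336)*(-62 - 336) - 292882) = sqrt(2*(-336)*(-398) - 292882) = sqrt(267456 - 292882) = sqrt(-25426) = I*sqrt(25426)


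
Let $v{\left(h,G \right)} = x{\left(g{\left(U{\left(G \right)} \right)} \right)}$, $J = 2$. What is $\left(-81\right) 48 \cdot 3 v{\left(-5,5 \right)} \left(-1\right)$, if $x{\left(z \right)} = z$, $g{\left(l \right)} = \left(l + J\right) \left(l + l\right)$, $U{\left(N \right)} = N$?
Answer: $816480$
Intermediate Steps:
$g{\left(l \right)} = 2 l \left(2 + l\right)$ ($g{\left(l \right)} = \left(l + 2\right) \left(l + l\right) = \left(2 + l\right) 2 l = 2 l \left(2 + l\right)$)
$v{\left(h,G \right)} = 2 G \left(2 + G\right)$
$\left(-81\right) 48 \cdot 3 v{\left(-5,5 \right)} \left(-1\right) = \left(-81\right) 48 \cdot 3 \cdot 2 \cdot 5 \left(2 + 5\right) \left(-1\right) = - 3888 \cdot 3 \cdot 2 \cdot 5 \cdot 7 \left(-1\right) = - 3888 \cdot 3 \cdot 70 \left(-1\right) = - 3888 \cdot 210 \left(-1\right) = \left(-3888\right) \left(-210\right) = 816480$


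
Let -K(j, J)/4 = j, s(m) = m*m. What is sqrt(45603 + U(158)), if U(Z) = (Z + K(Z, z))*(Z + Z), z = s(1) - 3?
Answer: 11*I*sqrt(861) ≈ 322.77*I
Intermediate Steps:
s(m) = m**2
z = -2 (z = 1**2 - 3 = 1 - 3 = -2)
K(j, J) = -4*j
U(Z) = -6*Z**2 (U(Z) = (Z - 4*Z)*(Z + Z) = (-3*Z)*(2*Z) = -6*Z**2)
sqrt(45603 + U(158)) = sqrt(45603 - 6*158**2) = sqrt(45603 - 6*24964) = sqrt(45603 - 149784) = sqrt(-104181) = 11*I*sqrt(861)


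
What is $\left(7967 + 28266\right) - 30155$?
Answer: $6078$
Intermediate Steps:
$\left(7967 + 28266\right) - 30155 = 36233 - 30155 = 6078$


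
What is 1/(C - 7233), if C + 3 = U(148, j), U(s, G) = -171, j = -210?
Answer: -1/7407 ≈ -0.00013501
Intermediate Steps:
C = -174 (C = -3 - 171 = -174)
1/(C - 7233) = 1/(-174 - 7233) = 1/(-7407) = -1/7407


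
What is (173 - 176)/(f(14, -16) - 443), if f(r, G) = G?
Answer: 1/153 ≈ 0.0065359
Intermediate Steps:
(173 - 176)/(f(14, -16) - 443) = (173 - 176)/(-16 - 443) = -3/(-459) = -3*(-1/459) = 1/153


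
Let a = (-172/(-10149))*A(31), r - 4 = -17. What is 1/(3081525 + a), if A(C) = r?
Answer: 10149/31274394989 ≈ 3.2451e-7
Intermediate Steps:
r = -13 (r = 4 - 17 = -13)
A(C) = -13
a = -2236/10149 (a = -172/(-10149)*(-13) = -172*(-1/10149)*(-13) = (172/10149)*(-13) = -2236/10149 ≈ -0.22032)
1/(3081525 + a) = 1/(3081525 - 2236/10149) = 1/(31274394989/10149) = 10149/31274394989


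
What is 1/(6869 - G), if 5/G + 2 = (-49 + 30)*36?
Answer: 686/4712139 ≈ 0.00014558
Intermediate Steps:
G = -5/686 (G = 5/(-2 + (-49 + 30)*36) = 5/(-2 - 19*36) = 5/(-2 - 684) = 5/(-686) = 5*(-1/686) = -5/686 ≈ -0.0072886)
1/(6869 - G) = 1/(6869 - 1*(-5/686)) = 1/(6869 + 5/686) = 1/(4712139/686) = 686/4712139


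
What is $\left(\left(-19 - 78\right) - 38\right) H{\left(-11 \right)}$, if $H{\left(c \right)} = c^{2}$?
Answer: $-16335$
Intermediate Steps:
$\left(\left(-19 - 78\right) - 38\right) H{\left(-11 \right)} = \left(\left(-19 - 78\right) - 38\right) \left(-11\right)^{2} = \left(-97 - 38\right) 121 = \left(-135\right) 121 = -16335$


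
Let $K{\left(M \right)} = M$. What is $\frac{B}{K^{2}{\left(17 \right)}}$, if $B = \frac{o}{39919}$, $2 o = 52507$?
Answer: $\frac{52507}{23073182} \approx 0.0022757$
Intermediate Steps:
$o = \frac{52507}{2}$ ($o = \frac{1}{2} \cdot 52507 = \frac{52507}{2} \approx 26254.0$)
$B = \frac{52507}{79838}$ ($B = \frac{52507}{2 \cdot 39919} = \frac{52507}{2} \cdot \frac{1}{39919} = \frac{52507}{79838} \approx 0.65767$)
$\frac{B}{K^{2}{\left(17 \right)}} = \frac{52507}{79838 \cdot 17^{2}} = \frac{52507}{79838 \cdot 289} = \frac{52507}{79838} \cdot \frac{1}{289} = \frac{52507}{23073182}$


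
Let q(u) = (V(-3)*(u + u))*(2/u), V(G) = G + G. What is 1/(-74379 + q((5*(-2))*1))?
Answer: -1/74403 ≈ -1.3440e-5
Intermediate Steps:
V(G) = 2*G
q(u) = -24 (q(u) = ((2*(-3))*(u + u))*(2/u) = (-12*u)*(2/u) = -24)
1/(-74379 + q((5*(-2))*1)) = 1/(-74379 - 24) = 1/(-74403) = -1/74403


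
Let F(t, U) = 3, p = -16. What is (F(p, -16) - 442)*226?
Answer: -99214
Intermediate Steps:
(F(p, -16) - 442)*226 = (3 - 442)*226 = -439*226 = -99214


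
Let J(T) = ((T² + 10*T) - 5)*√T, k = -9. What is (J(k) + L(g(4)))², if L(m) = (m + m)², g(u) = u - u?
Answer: -1764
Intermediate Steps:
g(u) = 0
L(m) = 4*m² (L(m) = (2*m)² = 4*m²)
J(T) = √T*(-5 + T² + 10*T) (J(T) = (-5 + T² + 10*T)*√T = √T*(-5 + T² + 10*T))
(J(k) + L(g(4)))² = (√(-9)*(-5 + (-9)² + 10*(-9)) + 4*0²)² = ((3*I)*(-5 + 81 - 90) + 4*0)² = ((3*I)*(-14) + 0)² = (-42*I + 0)² = (-42*I)² = -1764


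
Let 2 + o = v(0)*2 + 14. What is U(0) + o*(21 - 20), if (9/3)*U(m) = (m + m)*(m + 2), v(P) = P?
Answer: 12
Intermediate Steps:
U(m) = 2*m*(2 + m)/3 (U(m) = ((m + m)*(m + 2))/3 = ((2*m)*(2 + m))/3 = (2*m*(2 + m))/3 = 2*m*(2 + m)/3)
o = 12 (o = -2 + (0*2 + 14) = -2 + (0 + 14) = -2 + 14 = 12)
U(0) + o*(21 - 20) = (⅔)*0*(2 + 0) + 12*(21 - 20) = (⅔)*0*2 + 12*1 = 0 + 12 = 12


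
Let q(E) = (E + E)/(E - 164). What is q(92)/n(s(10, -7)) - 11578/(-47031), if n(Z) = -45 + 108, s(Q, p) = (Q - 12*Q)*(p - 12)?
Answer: 1827671/8888859 ≈ 0.20561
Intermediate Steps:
s(Q, p) = -11*Q*(-12 + p) (s(Q, p) = (-11*Q)*(-12 + p) = -11*Q*(-12 + p))
q(E) = 2*E/(-164 + E) (q(E) = (2*E)/(-164 + E) = 2*E/(-164 + E))
n(Z) = 63
q(92)/n(s(10, -7)) - 11578/(-47031) = (2*92/(-164 + 92))/63 - 11578/(-47031) = (2*92/(-72))*(1/63) - 11578*(-1/47031) = (2*92*(-1/72))*(1/63) + 11578/47031 = -23/9*1/63 + 11578/47031 = -23/567 + 11578/47031 = 1827671/8888859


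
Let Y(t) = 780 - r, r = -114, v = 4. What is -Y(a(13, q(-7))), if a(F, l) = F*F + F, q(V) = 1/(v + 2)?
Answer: -894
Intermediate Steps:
q(V) = ⅙ (q(V) = 1/(4 + 2) = 1/6 = ⅙)
a(F, l) = F + F² (a(F, l) = F² + F = F + F²)
Y(t) = 894 (Y(t) = 780 - 1*(-114) = 780 + 114 = 894)
-Y(a(13, q(-7))) = -1*894 = -894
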